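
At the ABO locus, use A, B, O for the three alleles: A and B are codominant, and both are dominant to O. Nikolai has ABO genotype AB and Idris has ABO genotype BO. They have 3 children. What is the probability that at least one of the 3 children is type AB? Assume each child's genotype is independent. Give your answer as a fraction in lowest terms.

ABO cross AB × BO → 1/4 A, 1/2 B, 1/4 AB.
So P(type AB) = 1/4 per child.
P(none) = (3/4)^3 = 27/64; P(at least one) = 1 − 27/64 = 37/64.

37/64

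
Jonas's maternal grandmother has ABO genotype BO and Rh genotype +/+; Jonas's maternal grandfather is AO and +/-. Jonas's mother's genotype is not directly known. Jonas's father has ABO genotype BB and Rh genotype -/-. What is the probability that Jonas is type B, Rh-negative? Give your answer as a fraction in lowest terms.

Jonas's mother's ABO genotype from BO × AO: 1/4 AB, 1/4 AO, 1/4 BO, 1/4 OO.
Crossing each possibility with the father BB and summing P(type B): 1/4·1/2 + 1/4·1/2 + 1/4·1 + 1/4·1 = 3/4.
Similarly for Rh via the mother's Rh distribution: P(Rh-) = 1/4.
Independent loci: 3/4 × 1/4 = 3/16.

3/16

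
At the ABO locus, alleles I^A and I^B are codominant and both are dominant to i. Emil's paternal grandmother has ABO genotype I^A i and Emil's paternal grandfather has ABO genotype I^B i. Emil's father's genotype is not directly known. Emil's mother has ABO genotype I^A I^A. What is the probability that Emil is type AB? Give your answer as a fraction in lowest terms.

1/4

Emil's father's ABO genotype from I^A i × I^B i: 1/4 I^A I^B, 1/4 I^A i, 1/4 I^B i, 1/4 i i.
Crossing each possibility with the mother I^A I^A and summing P(type AB): 1/4·1/2 + 1/4·0 + 1/4·1/2 + 1/4·0 = 1/4.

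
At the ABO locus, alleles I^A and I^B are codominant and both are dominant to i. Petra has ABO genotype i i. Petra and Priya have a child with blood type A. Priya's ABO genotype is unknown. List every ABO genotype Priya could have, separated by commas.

I^A I^A, I^A I^B, I^A i

For each candidate genotype of Priya, check whether crossing it with i i can produce every observed child phenotype.
  I^A I^A → possible child types {A} ✓
  I^A I^B → possible child types {A, B} ✓
  I^A i → possible child types {O, A} ✓
  I^B I^B → possible child types {B} ✗
  I^B i → possible child types {O, B} ✗
  i i → possible child types {O} ✗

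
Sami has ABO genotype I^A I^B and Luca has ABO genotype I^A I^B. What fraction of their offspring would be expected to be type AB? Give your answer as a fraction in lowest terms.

1/2

ABO cross I^A I^B × I^A I^B → offspring phenotypes: 1/4 A, 1/4 B, 1/2 AB.
So P(type AB) = 1/2.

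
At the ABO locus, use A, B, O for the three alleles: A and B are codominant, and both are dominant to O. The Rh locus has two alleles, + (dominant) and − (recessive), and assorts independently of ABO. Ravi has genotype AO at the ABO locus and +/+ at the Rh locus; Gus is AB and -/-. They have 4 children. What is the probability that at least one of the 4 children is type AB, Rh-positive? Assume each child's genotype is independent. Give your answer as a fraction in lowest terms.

175/256

ABO cross AO × AB → 1/2 A, 1/4 B, 1/4 AB.
Rh cross +/+ × -/- → 1 Rh+; so P(type AB, Rh-positive) = 1/4 × 1 = 1/4 per child.
P(none) = (3/4)^4 = 81/256; P(at least one) = 1 − 81/256 = 175/256.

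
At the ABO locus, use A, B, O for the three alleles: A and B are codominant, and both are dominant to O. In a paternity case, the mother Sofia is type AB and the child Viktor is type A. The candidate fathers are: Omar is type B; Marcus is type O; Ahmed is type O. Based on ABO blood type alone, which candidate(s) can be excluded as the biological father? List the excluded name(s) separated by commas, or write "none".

A candidate is excluded only if no genotype consistent with his phenotype could produce a type A child with a type AB mother.
Every candidate has at least one consistent genotype combination, so none can be excluded.

none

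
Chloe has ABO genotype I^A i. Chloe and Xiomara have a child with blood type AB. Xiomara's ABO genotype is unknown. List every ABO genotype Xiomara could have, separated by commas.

I^A I^B, I^B I^B, I^B i

For each candidate genotype of Xiomara, check whether crossing it with I^A i can produce every observed child phenotype.
  I^A I^A → possible child types {A} ✗
  I^A I^B → possible child types {A, B, AB} ✓
  I^A i → possible child types {O, A} ✗
  I^B I^B → possible child types {B, AB} ✓
  I^B i → possible child types {O, A, B, AB} ✓
  i i → possible child types {O, A} ✗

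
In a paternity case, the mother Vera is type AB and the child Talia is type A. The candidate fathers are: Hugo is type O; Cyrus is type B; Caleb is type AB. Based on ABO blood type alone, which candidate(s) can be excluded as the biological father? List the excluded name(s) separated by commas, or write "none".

none

A candidate is excluded only if no genotype consistent with his phenotype could produce a type A child with a type AB mother.
Every candidate has at least one consistent genotype combination, so none can be excluded.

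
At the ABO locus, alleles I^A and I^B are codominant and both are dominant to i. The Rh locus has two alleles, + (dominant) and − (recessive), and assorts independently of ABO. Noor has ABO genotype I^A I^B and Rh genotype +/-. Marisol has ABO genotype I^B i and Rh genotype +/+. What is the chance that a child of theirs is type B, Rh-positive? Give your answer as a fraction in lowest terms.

ABO cross I^A I^B × I^B i → offspring phenotypes: 1/4 A, 1/2 B, 1/4 AB.
Rh cross +/- × +/+ → 1 Rh+.
Independent loci: P(type B, Rh-positive) = 1/2 × 1 = 1/2.

1/2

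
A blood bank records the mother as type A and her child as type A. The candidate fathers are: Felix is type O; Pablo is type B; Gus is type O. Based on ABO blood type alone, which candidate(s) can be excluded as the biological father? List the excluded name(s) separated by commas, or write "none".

A candidate is excluded only if no genotype consistent with his phenotype could produce a type A child with a type A mother.
Every candidate has at least one consistent genotype combination, so none can be excluded.

none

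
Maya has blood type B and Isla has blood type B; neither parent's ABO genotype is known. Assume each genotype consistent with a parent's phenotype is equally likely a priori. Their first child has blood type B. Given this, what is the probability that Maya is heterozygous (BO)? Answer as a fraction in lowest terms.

Possible genotypes: Maya ∈ {BB, BO}; Isla ∈ {BB, BO}.
Weight each parental genotype pair by prior × P(type-B child):
  BB × BB: posterior weight 4/15.
  BB × BO: posterior weight 4/15.
  BO × BB: posterior weight 4/15.
  BO × BO: posterior weight 1/5.
Sum the posterior weight over pairs where Maya is BO: 7/15.

7/15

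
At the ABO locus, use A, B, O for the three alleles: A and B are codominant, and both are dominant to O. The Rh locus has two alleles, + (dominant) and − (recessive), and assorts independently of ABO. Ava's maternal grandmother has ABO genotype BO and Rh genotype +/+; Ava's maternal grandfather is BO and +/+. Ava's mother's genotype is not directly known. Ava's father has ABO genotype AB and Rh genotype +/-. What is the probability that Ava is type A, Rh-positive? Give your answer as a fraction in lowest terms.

Ava's mother's ABO genotype from BO × BO: 1/4 BB, 1/2 BO, 1/4 OO.
Crossing each possibility with the father AB and summing P(type A): 1/4·0 + 1/2·1/4 + 1/4·1/2 = 1/4.
Similarly for Rh via the mother's Rh distribution: P(Rh+) = 1.
Independent loci: 1/4 × 1 = 1/4.

1/4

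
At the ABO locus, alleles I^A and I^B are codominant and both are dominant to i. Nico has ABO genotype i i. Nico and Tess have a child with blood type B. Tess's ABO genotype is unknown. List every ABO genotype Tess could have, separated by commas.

I^A I^B, I^B I^B, I^B i

For each candidate genotype of Tess, check whether crossing it with i i can produce every observed child phenotype.
  I^A I^A → possible child types {A} ✗
  I^A I^B → possible child types {A, B} ✓
  I^A i → possible child types {O, A} ✗
  I^B I^B → possible child types {B} ✓
  I^B i → possible child types {O, B} ✓
  i i → possible child types {O} ✗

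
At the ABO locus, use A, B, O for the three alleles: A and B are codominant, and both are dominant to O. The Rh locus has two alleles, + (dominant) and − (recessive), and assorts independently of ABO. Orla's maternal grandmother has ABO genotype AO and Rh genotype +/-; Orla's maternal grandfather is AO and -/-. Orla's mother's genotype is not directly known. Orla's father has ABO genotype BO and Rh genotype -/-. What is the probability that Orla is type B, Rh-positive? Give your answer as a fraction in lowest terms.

Orla's mother's ABO genotype from AO × AO: 1/4 AA, 1/2 AO, 1/4 OO.
Crossing each possibility with the father BO and summing P(type B): 1/4·0 + 1/2·1/4 + 1/4·1/2 = 1/4.
Similarly for Rh via the mother's Rh distribution: P(Rh+) = 1/4.
Independent loci: 1/4 × 1/4 = 1/16.

1/16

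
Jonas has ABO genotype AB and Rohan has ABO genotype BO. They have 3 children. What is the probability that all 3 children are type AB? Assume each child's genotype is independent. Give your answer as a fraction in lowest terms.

1/64

ABO cross AB × BO → 1/4 A, 1/2 B, 1/4 AB.
So P(type AB) = 1/4 per child.
All 3 independent: (1/4)^3 = 1/64.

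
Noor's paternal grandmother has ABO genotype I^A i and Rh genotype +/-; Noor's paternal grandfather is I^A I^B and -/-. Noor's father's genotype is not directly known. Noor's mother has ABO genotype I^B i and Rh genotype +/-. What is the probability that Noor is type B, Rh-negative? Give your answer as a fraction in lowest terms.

9/64

Noor's father's ABO genotype from I^A i × I^A I^B: 1/4 I^A I^A, 1/4 I^A I^B, 1/4 I^A i, 1/4 I^B i.
Crossing each possibility with the mother I^B i and summing P(type B): 1/4·0 + 1/4·1/2 + 1/4·1/4 + 1/4·3/4 = 3/8.
Similarly for Rh via the father's Rh distribution: P(Rh-) = 3/8.
Independent loci: 3/8 × 3/8 = 9/64.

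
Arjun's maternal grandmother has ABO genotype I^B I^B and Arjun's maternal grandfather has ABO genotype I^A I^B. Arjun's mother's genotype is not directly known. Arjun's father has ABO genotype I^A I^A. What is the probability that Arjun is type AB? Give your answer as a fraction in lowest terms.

3/4

Arjun's mother's ABO genotype from I^B I^B × I^A I^B: 1/2 I^A I^B, 1/2 I^B I^B.
Crossing each possibility with the father I^A I^A and summing P(type AB): 1/2·1/2 + 1/2·1 = 3/4.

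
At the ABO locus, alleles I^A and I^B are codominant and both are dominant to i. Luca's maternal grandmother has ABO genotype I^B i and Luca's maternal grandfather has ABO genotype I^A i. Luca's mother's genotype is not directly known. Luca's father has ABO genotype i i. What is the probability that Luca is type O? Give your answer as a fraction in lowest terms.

Luca's mother's ABO genotype from I^B i × I^A i: 1/4 I^A I^B, 1/4 I^A i, 1/4 I^B i, 1/4 i i.
Crossing each possibility with the father i i and summing P(type O): 1/4·0 + 1/4·1/2 + 1/4·1/2 + 1/4·1 = 1/2.

1/2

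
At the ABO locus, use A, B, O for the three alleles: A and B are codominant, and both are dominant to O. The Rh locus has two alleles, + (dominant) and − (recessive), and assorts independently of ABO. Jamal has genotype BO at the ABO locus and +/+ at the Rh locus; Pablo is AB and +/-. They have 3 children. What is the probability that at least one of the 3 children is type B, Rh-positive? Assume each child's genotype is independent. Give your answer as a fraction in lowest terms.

7/8

ABO cross BO × AB → 1/4 A, 1/2 B, 1/4 AB.
Rh cross +/+ × +/- → 1 Rh+; so P(type B, Rh-positive) = 1/2 × 1 = 1/2 per child.
P(none) = (1/2)^3 = 1/8; P(at least one) = 1 − 1/8 = 7/8.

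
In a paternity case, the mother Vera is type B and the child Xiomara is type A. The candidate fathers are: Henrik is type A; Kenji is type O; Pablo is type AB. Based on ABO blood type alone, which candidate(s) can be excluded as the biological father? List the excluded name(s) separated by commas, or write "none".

A candidate is excluded only if no genotype consistent with his phenotype could produce a type A child with a type B mother.
Kenji (type O): no genotype consistent with that phenotype can produce a type-A child with a type-B mother.

Kenji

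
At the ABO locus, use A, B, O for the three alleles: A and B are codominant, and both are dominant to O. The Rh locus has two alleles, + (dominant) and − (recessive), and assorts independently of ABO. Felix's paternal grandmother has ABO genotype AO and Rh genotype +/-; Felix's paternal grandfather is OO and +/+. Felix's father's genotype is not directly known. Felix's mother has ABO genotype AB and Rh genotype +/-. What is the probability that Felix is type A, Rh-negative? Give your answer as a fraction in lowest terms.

1/16

Felix's father's ABO genotype from AO × OO: 1/2 AO, 1/2 OO.
Crossing each possibility with the mother AB and summing P(type A): 1/2·1/2 + 1/2·1/2 = 1/2.
Similarly for Rh via the father's Rh distribution: P(Rh-) = 1/8.
Independent loci: 1/2 × 1/8 = 1/16.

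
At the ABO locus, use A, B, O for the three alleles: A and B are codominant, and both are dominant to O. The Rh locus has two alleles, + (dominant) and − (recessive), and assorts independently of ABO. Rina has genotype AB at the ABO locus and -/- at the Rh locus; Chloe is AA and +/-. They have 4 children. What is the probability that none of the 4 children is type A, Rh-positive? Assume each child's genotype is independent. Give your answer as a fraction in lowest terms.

81/256

ABO cross AB × AA → 1/2 A, 1/2 AB.
Rh cross -/- × +/- → 1/2 Rh+, 1/2 Rh-; so P(type A, Rh-positive) = 1/2 × 1/2 = 1/4 per child.
P(not type A, Rh-positive) = 3/4 for one child; (3/4)^4 = 81/256.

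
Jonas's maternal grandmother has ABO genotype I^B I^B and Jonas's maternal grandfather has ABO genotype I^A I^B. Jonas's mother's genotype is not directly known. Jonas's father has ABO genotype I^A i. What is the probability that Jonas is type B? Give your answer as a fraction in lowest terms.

Jonas's mother's ABO genotype from I^B I^B × I^A I^B: 1/2 I^A I^B, 1/2 I^B I^B.
Crossing each possibility with the father I^A i and summing P(type B): 1/2·1/4 + 1/2·1/2 = 3/8.

3/8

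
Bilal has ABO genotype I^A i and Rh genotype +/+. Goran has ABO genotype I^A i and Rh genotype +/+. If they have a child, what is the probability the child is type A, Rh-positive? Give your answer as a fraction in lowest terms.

ABO cross I^A i × I^A i → offspring phenotypes: 1/4 O, 3/4 A.
Rh cross +/+ × +/+ → 1 Rh+.
Independent loci: P(type A, Rh-positive) = 3/4 × 1 = 3/4.

3/4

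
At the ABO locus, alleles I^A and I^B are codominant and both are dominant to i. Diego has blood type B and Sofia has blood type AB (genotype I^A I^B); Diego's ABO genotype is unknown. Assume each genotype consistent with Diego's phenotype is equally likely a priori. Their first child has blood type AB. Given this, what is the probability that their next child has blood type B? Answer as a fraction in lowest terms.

Possible genotypes: Diego ∈ {I^B I^B, I^B i}; Sofia ∈ {I^A I^B}.
Weight each parental genotype pair by prior × P(type-AB child):
  I^B I^B × I^A I^B: posterior weight 2/3; P(next child type B) = 1/2.
  I^B i × I^A I^B: posterior weight 1/3; P(next child type B) = 1/2.
Weighted sum = 1/2.

1/2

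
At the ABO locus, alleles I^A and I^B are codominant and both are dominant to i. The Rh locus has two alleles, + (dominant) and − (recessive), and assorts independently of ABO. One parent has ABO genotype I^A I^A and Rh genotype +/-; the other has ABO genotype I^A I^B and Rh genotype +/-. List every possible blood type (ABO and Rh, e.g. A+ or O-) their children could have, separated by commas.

Gametes from I^A I^A × I^A I^B give offspring ABO genotypes I^A I^A, I^A I^B, i.e. phenotypes A, AB.
Rh cross +/- × +/- → phenotypes Rh+, Rh-.
Combining independently: A+, A-, AB+, AB-.

A+, A-, AB+, AB-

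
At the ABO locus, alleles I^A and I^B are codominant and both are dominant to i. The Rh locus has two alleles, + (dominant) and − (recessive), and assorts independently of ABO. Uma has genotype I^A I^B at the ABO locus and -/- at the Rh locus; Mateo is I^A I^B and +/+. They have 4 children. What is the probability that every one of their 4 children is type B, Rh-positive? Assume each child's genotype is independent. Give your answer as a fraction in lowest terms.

1/256

ABO cross I^A I^B × I^A I^B → 1/4 A, 1/4 B, 1/2 AB.
Rh cross -/- × +/+ → 1 Rh+; so P(type B, Rh-positive) = 1/4 × 1 = 1/4 per child.
All 4 independent: (1/4)^4 = 1/256.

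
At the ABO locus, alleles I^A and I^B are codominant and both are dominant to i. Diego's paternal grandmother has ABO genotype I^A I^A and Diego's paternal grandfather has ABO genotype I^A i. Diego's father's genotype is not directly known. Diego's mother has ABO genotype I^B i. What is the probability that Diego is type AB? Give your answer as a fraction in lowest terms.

3/8

Diego's father's ABO genotype from I^A I^A × I^A i: 1/2 I^A I^A, 1/2 I^A i.
Crossing each possibility with the mother I^B i and summing P(type AB): 1/2·1/2 + 1/2·1/4 = 3/8.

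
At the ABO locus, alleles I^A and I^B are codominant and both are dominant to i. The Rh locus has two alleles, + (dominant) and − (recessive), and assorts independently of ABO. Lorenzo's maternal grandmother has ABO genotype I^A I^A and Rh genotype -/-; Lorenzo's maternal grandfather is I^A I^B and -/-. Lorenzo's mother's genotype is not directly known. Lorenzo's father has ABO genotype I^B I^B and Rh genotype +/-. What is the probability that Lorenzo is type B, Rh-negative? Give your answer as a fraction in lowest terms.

1/8

Lorenzo's mother's ABO genotype from I^A I^A × I^A I^B: 1/2 I^A I^A, 1/2 I^A I^B.
Crossing each possibility with the father I^B I^B and summing P(type B): 1/2·0 + 1/2·1/2 = 1/4.
Similarly for Rh via the mother's Rh distribution: P(Rh-) = 1/2.
Independent loci: 1/4 × 1/2 = 1/8.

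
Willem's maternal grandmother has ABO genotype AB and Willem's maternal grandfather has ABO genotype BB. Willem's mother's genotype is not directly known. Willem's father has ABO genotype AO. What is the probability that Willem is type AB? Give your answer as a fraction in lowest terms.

3/8

Willem's mother's ABO genotype from AB × BB: 1/2 AB, 1/2 BB.
Crossing each possibility with the father AO and summing P(type AB): 1/2·1/4 + 1/2·1/2 = 3/8.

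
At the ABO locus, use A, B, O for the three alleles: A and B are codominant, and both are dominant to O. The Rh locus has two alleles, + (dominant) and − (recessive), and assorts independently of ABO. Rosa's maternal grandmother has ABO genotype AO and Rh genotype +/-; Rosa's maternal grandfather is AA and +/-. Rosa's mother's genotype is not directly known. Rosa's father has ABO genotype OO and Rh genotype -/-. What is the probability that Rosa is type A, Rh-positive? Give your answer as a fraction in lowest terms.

Rosa's mother's ABO genotype from AO × AA: 1/2 AA, 1/2 AO.
Crossing each possibility with the father OO and summing P(type A): 1/2·1 + 1/2·1/2 = 3/4.
Similarly for Rh via the mother's Rh distribution: P(Rh+) = 1/2.
Independent loci: 3/4 × 1/2 = 3/8.

3/8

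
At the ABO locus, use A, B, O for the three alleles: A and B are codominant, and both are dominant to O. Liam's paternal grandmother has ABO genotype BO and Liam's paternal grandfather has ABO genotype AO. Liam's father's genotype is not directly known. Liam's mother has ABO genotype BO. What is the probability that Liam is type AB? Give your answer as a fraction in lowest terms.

1/8

Liam's father's ABO genotype from BO × AO: 1/4 AB, 1/4 AO, 1/4 BO, 1/4 OO.
Crossing each possibility with the mother BO and summing P(type AB): 1/4·1/4 + 1/4·1/4 + 1/4·0 + 1/4·0 = 1/8.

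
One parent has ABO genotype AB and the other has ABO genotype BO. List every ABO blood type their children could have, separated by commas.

A, B, AB

Gametes from AB × BO give offspring ABO genotypes AB, AO, BB, BO, i.e. phenotypes A, B, AB.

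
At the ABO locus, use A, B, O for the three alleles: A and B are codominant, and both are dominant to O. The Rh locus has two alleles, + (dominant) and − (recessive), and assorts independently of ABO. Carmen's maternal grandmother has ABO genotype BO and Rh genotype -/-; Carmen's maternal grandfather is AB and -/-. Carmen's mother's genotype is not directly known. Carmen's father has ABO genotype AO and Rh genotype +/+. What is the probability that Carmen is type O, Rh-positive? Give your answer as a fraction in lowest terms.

1/8

Carmen's mother's ABO genotype from BO × AB: 1/4 AB, 1/4 AO, 1/4 BB, 1/4 BO.
Crossing each possibility with the father AO and summing P(type O): 1/4·0 + 1/4·1/4 + 1/4·0 + 1/4·1/4 = 1/8.
Similarly for Rh via the mother's Rh distribution: P(Rh+) = 1.
Independent loci: 1/8 × 1 = 1/8.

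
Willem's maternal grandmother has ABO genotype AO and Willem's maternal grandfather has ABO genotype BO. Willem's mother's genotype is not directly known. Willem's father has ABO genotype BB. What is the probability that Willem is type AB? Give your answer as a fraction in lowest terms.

Willem's mother's ABO genotype from AO × BO: 1/4 AB, 1/4 AO, 1/4 BO, 1/4 OO.
Crossing each possibility with the father BB and summing P(type AB): 1/4·1/2 + 1/4·1/2 + 1/4·0 + 1/4·0 = 1/4.

1/4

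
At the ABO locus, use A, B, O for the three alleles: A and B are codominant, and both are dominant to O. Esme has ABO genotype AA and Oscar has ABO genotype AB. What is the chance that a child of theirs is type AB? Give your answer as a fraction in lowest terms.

1/2

ABO cross AA × AB → offspring phenotypes: 1/2 A, 1/2 AB.
So P(type AB) = 1/2.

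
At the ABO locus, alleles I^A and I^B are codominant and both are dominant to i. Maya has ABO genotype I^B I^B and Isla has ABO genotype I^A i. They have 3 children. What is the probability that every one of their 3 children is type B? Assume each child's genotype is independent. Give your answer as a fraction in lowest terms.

1/8

ABO cross I^B I^B × I^A i → 1/2 B, 1/2 AB.
So P(type B) = 1/2 per child.
All 3 independent: (1/2)^3 = 1/8.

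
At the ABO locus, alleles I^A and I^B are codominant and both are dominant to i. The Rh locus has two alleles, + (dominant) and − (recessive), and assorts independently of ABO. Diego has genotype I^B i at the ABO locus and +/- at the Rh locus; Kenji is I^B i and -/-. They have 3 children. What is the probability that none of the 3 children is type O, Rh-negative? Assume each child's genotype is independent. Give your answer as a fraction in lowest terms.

343/512

ABO cross I^B i × I^B i → 1/4 O, 3/4 B.
Rh cross +/- × -/- → 1/2 Rh+, 1/2 Rh-; so P(type O, Rh-negative) = 1/4 × 1/2 = 1/8 per child.
P(not type O, Rh-negative) = 7/8 for one child; (7/8)^3 = 343/512.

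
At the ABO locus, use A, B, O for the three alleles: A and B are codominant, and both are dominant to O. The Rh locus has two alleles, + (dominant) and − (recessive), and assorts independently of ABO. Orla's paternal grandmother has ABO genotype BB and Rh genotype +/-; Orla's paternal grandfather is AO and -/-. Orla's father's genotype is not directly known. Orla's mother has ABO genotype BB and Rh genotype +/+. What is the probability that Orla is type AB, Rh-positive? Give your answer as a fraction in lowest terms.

1/4

Orla's father's ABO genotype from BB × AO: 1/2 AB, 1/2 BO.
Crossing each possibility with the mother BB and summing P(type AB): 1/2·1/2 + 1/2·0 = 1/4.
Similarly for Rh via the father's Rh distribution: P(Rh+) = 1.
Independent loci: 1/4 × 1 = 1/4.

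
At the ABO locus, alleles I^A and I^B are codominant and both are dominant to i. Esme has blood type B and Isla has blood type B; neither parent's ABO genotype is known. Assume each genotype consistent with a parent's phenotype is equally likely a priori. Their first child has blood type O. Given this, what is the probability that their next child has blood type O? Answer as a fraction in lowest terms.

Possible genotypes: Esme ∈ {I^B I^B, I^B i}; Isla ∈ {I^B I^B, I^B i}.
Weight each parental genotype pair by prior × P(type-O child):
  I^B i × I^B i: posterior weight 1; P(next child type O) = 1/4.
Weighted sum = 1/4.

1/4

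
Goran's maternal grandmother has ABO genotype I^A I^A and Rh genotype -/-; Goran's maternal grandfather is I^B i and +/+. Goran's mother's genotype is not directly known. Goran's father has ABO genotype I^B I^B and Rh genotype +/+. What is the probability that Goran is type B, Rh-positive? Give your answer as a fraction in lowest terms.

Goran's mother's ABO genotype from I^A I^A × I^B i: 1/2 I^A I^B, 1/2 I^A i.
Crossing each possibility with the father I^B I^B and summing P(type B): 1/2·1/2 + 1/2·1/2 = 1/2.
Similarly for Rh via the mother's Rh distribution: P(Rh+) = 1.
Independent loci: 1/2 × 1 = 1/2.

1/2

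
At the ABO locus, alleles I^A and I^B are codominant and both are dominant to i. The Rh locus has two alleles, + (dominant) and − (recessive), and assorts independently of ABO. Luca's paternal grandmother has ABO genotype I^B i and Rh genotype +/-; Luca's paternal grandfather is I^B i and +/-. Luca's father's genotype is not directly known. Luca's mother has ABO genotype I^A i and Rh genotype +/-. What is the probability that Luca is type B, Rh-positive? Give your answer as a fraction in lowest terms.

Luca's father's ABO genotype from I^B i × I^B i: 1/4 I^B I^B, 1/2 I^B i, 1/4 i i.
Crossing each possibility with the mother I^A i and summing P(type B): 1/4·1/2 + 1/2·1/4 + 1/4·0 = 1/4.
Similarly for Rh via the father's Rh distribution: P(Rh+) = 3/4.
Independent loci: 1/4 × 3/4 = 3/16.

3/16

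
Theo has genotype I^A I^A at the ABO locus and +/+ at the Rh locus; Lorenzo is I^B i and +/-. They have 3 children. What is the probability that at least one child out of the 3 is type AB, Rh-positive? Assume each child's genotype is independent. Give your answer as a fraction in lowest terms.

7/8

ABO cross I^A I^A × I^B i → 1/2 A, 1/2 AB.
Rh cross +/+ × +/- → 1 Rh+; so P(type AB, Rh-positive) = 1/2 × 1 = 1/2 per child.
P(none) = (1/2)^3 = 1/8; P(at least one) = 1 − 1/8 = 7/8.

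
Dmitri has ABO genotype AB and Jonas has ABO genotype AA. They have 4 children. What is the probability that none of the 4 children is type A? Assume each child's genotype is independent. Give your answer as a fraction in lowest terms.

1/16

ABO cross AB × AA → 1/2 A, 1/2 AB.
So P(type A) = 1/2 per child.
P(not type A) = 1/2 for one child; (1/2)^4 = 1/16.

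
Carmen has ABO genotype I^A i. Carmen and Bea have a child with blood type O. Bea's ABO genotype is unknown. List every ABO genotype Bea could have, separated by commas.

I^A i, I^B i, i i

For each candidate genotype of Bea, check whether crossing it with I^A i can produce every observed child phenotype.
  I^A I^A → possible child types {A} ✗
  I^A I^B → possible child types {A, B, AB} ✗
  I^A i → possible child types {O, A} ✓
  I^B I^B → possible child types {B, AB} ✗
  I^B i → possible child types {O, A, B, AB} ✓
  i i → possible child types {O, A} ✓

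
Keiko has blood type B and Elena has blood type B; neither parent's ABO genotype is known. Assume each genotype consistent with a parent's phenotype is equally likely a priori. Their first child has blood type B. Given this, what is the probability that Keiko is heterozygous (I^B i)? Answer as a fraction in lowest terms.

7/15

Possible genotypes: Keiko ∈ {I^B I^B, I^B i}; Elena ∈ {I^B I^B, I^B i}.
Weight each parental genotype pair by prior × P(type-B child):
  I^B I^B × I^B I^B: posterior weight 4/15.
  I^B I^B × I^B i: posterior weight 4/15.
  I^B i × I^B I^B: posterior weight 4/15.
  I^B i × I^B i: posterior weight 1/5.
Sum the posterior weight over pairs where Keiko is I^B i: 7/15.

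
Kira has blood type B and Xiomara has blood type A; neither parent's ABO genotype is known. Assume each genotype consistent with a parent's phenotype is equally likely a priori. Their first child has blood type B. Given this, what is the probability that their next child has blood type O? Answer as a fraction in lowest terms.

1/12

Possible genotypes: Kira ∈ {BB, BO}; Xiomara ∈ {AA, AO}.
Weight each parental genotype pair by prior × P(type-B child):
  BB × AO: posterior weight 2/3; P(next child type O) = 0.
  BO × AO: posterior weight 1/3; P(next child type O) = 1/4.
Weighted sum = 1/12.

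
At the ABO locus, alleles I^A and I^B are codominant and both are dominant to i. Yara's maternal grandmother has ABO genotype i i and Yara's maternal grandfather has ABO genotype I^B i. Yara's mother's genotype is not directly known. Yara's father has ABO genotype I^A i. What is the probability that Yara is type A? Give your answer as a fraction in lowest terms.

3/8

Yara's mother's ABO genotype from i i × I^B i: 1/2 I^B i, 1/2 i i.
Crossing each possibility with the father I^A i and summing P(type A): 1/2·1/4 + 1/2·1/2 = 3/8.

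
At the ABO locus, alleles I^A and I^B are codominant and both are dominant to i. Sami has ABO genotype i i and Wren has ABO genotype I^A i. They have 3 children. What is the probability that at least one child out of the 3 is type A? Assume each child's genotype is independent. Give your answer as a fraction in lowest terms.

ABO cross i i × I^A i → 1/2 O, 1/2 A.
So P(type A) = 1/2 per child.
P(none) = (1/2)^3 = 1/8; P(at least one) = 1 − 1/8 = 7/8.

7/8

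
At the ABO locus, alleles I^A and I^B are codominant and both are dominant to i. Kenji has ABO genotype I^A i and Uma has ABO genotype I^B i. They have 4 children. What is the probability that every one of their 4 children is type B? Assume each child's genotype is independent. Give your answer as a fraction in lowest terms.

1/256

ABO cross I^A i × I^B i → 1/4 O, 1/4 A, 1/4 B, 1/4 AB.
So P(type B) = 1/4 per child.
All 4 independent: (1/4)^4 = 1/256.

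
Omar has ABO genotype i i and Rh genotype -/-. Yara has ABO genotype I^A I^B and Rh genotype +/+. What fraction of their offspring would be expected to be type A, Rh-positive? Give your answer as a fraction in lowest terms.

ABO cross i i × I^A I^B → offspring phenotypes: 1/2 A, 1/2 B.
Rh cross -/- × +/+ → 1 Rh+.
Independent loci: P(type A, Rh-positive) = 1/2 × 1 = 1/2.

1/2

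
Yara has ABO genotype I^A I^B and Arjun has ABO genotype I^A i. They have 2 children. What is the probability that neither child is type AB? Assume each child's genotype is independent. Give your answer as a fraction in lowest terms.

9/16

ABO cross I^A I^B × I^A i → 1/2 A, 1/4 B, 1/4 AB.
So P(type AB) = 1/4 per child.
P(not type AB) = 3/4 for one child; (3/4)^2 = 9/16.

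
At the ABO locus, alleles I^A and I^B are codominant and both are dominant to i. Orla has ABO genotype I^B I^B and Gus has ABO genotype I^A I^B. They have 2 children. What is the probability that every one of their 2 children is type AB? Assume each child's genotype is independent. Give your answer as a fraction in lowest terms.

ABO cross I^B I^B × I^A I^B → 1/2 B, 1/2 AB.
So P(type AB) = 1/2 per child.
All 2 independent: (1/2)^2 = 1/4.

1/4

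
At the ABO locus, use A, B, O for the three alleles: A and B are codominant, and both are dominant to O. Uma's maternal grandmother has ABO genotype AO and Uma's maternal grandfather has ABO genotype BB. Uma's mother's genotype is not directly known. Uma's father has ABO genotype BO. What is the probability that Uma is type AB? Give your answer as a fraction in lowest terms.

Uma's mother's ABO genotype from AO × BB: 1/2 AB, 1/2 BO.
Crossing each possibility with the father BO and summing P(type AB): 1/2·1/4 + 1/2·0 = 1/8.

1/8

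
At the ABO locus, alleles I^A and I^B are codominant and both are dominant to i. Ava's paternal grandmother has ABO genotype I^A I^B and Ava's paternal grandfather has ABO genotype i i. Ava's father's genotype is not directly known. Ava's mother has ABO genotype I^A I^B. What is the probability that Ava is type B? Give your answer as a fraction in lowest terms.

Ava's father's ABO genotype from I^A I^B × i i: 1/2 I^A i, 1/2 I^B i.
Crossing each possibility with the mother I^A I^B and summing P(type B): 1/2·1/4 + 1/2·1/2 = 3/8.

3/8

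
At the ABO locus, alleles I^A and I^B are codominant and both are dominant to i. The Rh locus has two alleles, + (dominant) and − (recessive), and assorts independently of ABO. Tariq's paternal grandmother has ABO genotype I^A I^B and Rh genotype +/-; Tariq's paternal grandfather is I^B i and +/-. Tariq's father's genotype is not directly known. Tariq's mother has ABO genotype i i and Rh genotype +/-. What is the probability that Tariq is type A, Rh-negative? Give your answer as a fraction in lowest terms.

1/16

Tariq's father's ABO genotype from I^A I^B × I^B i: 1/4 I^A I^B, 1/4 I^A i, 1/4 I^B I^B, 1/4 I^B i.
Crossing each possibility with the mother i i and summing P(type A): 1/4·1/2 + 1/4·1/2 + 1/4·0 + 1/4·0 = 1/4.
Similarly for Rh via the father's Rh distribution: P(Rh-) = 1/4.
Independent loci: 1/4 × 1/4 = 1/16.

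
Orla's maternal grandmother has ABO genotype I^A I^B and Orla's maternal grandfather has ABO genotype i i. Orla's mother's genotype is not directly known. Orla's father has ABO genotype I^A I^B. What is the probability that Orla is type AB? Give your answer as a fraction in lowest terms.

Orla's mother's ABO genotype from I^A I^B × i i: 1/2 I^A i, 1/2 I^B i.
Crossing each possibility with the father I^A I^B and summing P(type AB): 1/2·1/4 + 1/2·1/4 = 1/4.

1/4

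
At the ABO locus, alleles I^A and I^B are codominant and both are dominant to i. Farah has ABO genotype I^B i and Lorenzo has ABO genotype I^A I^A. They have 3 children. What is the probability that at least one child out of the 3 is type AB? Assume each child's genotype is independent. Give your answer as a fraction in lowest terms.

ABO cross I^B i × I^A I^A → 1/2 A, 1/2 AB.
So P(type AB) = 1/2 per child.
P(none) = (1/2)^3 = 1/8; P(at least one) = 1 − 1/8 = 7/8.

7/8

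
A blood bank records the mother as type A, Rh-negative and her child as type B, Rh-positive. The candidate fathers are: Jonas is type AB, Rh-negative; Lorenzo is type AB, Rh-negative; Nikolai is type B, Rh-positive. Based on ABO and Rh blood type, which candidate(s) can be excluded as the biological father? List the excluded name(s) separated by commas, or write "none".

A candidate is excluded only if no genotype consistent with his phenotype could produce a type B, Rh-positive child with a type A, Rh-negative mother.
Jonas (type AB, Rh-): no genotype consistent with that phenotype can produce a type-B Rh+ child with a type-A mother.
Lorenzo (type AB, Rh-): no genotype consistent with that phenotype can produce a type-B Rh+ child with a type-A mother.

Jonas, Lorenzo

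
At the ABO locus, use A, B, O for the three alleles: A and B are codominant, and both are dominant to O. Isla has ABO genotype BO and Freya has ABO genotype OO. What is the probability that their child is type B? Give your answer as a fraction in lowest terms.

ABO cross BO × OO → offspring phenotypes: 1/2 O, 1/2 B.
So P(type B) = 1/2.

1/2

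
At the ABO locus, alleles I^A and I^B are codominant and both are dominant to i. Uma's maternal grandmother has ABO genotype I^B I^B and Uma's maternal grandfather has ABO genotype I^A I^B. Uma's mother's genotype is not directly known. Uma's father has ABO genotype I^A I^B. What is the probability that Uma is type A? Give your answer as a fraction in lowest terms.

1/8

Uma's mother's ABO genotype from I^B I^B × I^A I^B: 1/2 I^A I^B, 1/2 I^B I^B.
Crossing each possibility with the father I^A I^B and summing P(type A): 1/2·1/4 + 1/2·0 = 1/8.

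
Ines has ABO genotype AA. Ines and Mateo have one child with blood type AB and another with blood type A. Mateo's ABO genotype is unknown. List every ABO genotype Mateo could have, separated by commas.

AB, BO

For each candidate genotype of Mateo, check whether crossing it with AA can produce every observed child phenotype.
  AA → possible child types {A} ✗
  AB → possible child types {A, AB} ✓
  AO → possible child types {A} ✗
  BB → possible child types {AB} ✗
  BO → possible child types {A, AB} ✓
  OO → possible child types {A} ✗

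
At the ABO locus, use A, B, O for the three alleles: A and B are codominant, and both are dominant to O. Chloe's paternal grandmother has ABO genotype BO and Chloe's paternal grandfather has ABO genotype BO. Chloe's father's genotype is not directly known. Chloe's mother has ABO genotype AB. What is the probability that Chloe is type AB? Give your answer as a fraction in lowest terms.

Chloe's father's ABO genotype from BO × BO: 1/4 BB, 1/2 BO, 1/4 OO.
Crossing each possibility with the mother AB and summing P(type AB): 1/4·1/2 + 1/2·1/4 + 1/4·0 = 1/4.

1/4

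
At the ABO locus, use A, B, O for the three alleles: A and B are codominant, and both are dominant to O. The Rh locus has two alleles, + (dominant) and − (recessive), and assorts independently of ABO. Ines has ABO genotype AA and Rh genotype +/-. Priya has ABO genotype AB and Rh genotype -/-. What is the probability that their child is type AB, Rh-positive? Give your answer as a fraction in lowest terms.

ABO cross AA × AB → offspring phenotypes: 1/2 A, 1/2 AB.
Rh cross +/- × -/- → 1/2 Rh+, 1/2 Rh-.
Independent loci: P(type AB, Rh-positive) = 1/2 × 1/2 = 1/4.

1/4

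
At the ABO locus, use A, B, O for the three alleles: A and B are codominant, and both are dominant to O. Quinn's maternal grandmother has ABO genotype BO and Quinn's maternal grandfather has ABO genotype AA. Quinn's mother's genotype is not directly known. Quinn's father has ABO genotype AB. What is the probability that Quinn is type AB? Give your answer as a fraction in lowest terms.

Quinn's mother's ABO genotype from BO × AA: 1/2 AB, 1/2 AO.
Crossing each possibility with the father AB and summing P(type AB): 1/2·1/2 + 1/2·1/4 = 3/8.

3/8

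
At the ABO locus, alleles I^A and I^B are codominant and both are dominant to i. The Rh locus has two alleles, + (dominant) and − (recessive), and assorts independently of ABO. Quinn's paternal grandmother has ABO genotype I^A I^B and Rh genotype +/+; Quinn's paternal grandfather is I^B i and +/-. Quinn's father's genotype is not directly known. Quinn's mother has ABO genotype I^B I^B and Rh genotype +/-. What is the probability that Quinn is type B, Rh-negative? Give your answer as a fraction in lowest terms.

3/32

Quinn's father's ABO genotype from I^A I^B × I^B i: 1/4 I^A I^B, 1/4 I^A i, 1/4 I^B I^B, 1/4 I^B i.
Crossing each possibility with the mother I^B I^B and summing P(type B): 1/4·1/2 + 1/4·1/2 + 1/4·1 + 1/4·1 = 3/4.
Similarly for Rh via the father's Rh distribution: P(Rh-) = 1/8.
Independent loci: 3/4 × 1/8 = 3/32.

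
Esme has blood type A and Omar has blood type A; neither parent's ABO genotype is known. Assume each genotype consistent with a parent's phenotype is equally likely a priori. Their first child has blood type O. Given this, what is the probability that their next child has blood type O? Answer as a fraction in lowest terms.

1/4

Possible genotypes: Esme ∈ {I^A I^A, I^A i}; Omar ∈ {I^A I^A, I^A i}.
Weight each parental genotype pair by prior × P(type-O child):
  I^A i × I^A i: posterior weight 1; P(next child type O) = 1/4.
Weighted sum = 1/4.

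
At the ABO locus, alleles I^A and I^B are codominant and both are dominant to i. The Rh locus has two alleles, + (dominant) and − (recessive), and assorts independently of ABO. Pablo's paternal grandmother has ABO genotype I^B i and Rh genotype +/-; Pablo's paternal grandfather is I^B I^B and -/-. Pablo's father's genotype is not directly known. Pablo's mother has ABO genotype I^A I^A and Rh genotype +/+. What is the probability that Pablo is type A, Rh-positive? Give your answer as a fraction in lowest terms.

Pablo's father's ABO genotype from I^B i × I^B I^B: 1/2 I^B I^B, 1/2 I^B i.
Crossing each possibility with the mother I^A I^A and summing P(type A): 1/2·0 + 1/2·1/2 = 1/4.
Similarly for Rh via the father's Rh distribution: P(Rh+) = 1.
Independent loci: 1/4 × 1 = 1/4.

1/4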